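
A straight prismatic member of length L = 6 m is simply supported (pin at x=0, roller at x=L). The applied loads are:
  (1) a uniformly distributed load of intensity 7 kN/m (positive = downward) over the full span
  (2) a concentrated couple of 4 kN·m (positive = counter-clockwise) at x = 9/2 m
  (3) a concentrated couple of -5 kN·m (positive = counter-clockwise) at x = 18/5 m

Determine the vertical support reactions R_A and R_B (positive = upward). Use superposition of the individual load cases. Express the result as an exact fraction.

Load 1 — uniform load w=7 kN/m over full span:
  R_A = wL/2 = 7·6/2 = 21 kN
  R_B = wL/2 = 7·6/2 = 21 kN
Load 2 — applied couple M₀=4 kN·m at a=9/2 m (b=L-a=3/2):
  R_A = M₀/L = 4/6 = 2/3 kN
  R_B = -M₀/L = -4/6 = -2/3 kN
Load 3 — applied couple M₀=-5 kN·m at a=18/5 m (b=L-a=12/5):
  R_A = M₀/L = (-5)/6 = -5/6 kN
  R_B = -M₀/L = -(-5)/6 = 5/6 kN
Superposition: R_A = 125/6 kN, R_B = 127/6 kN

R_A = 125/6 kN, R_B = 127/6 kN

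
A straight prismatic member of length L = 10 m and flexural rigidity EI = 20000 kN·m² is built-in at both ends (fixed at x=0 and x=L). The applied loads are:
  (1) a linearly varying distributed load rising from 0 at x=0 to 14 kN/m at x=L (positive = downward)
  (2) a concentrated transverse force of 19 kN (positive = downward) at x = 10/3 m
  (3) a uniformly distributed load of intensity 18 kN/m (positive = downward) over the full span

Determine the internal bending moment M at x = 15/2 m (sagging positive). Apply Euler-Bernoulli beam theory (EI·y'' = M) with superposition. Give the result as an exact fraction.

Load 1 — triangular load w₀=14 kN/m (0→w₀ over full span):
  M_1 = 3w₀Lx/20 - w₀L²/30 - w₀x³/(6L) = 3·14·10·(15/2)/20 - 14·10²/30 - 14·(15/2)³/(6·10) = 595/48 kN·m
Load 2 — point force P=19 kN at a=10/3 m (b=L-a=20/3):
  M_2 = Pa²(a+3b)(L-x)/L³ - Pa²b/L²  [x>a] = 19·(10/3)²·((10/3)+3·(20/3))·(10-(15/2))/10³ - 19·(10/3)²·(20/3)/10² = -95/54 kN·m
Load 3 — uniform load w=18 kN/m over full span:
  M_3 = wLx/2 - wL²/12 - wx²/2 = 18·10·(15/2)/2 - 18·10²/12 - 18·(15/2)²/2 = 75/4 kN·m
Superposition: M = Σ M_i = 12695/432 kN·m ≈ 29.386574 kN·m

M(15/2) = 12695/432 kN·m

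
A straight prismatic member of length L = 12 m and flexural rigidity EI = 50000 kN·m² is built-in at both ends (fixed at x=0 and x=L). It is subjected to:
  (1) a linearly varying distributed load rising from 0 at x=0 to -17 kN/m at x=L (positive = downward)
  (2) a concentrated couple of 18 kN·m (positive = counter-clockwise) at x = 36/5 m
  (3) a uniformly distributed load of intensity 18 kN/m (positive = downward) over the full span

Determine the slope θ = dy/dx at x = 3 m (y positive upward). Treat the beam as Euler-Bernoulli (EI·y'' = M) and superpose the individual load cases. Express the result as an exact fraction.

θ(3) = -110943/40000000 rad

Load 1 — triangular load w₀=-17 kN/m (0→w₀ over full span):
  θ_1 = -w₀(2x(L-x)(L-2x)(x+2L)+x²(L-x)²)/(120LEI) = -(-17)·(2·3·(12-3)·(12-2·3)·(3+2·12)+3²·(12-3)²)/(120·12·50000) = 17901/8000000 rad
Load 2 — applied couple M₀=18 kN·m at a=36/5 m (b=L-a=24/5):
  θ_2 = (R_Ax²/2 - M_Ax)/EI  [x≤a] with R_A=54/25, M_A=144/25 = ((54/25)·3²/2 - (144/25)·3)/50000 = -189/1250000 rad
Load 3 — uniform load w=18 kN/m over full span:
  θ_3 = -wx(L-x)(L-2x)/(12EI) = -18·3·(12-3)·(12-2·3)/(12·50000) = -243/50000 rad
Superposition: θ = Σ θ_i = -110943/40000000 rad ≈ -0.002774 rad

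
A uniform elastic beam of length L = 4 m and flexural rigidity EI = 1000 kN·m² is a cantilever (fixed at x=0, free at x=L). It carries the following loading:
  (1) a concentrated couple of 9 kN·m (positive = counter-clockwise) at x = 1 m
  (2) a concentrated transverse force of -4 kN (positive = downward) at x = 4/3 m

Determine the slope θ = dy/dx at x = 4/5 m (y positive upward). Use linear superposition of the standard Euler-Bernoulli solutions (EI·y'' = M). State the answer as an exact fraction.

Load 1 — applied couple M₀=9 kN·m at a=1 m (b=L-a=3):
  θ_1 = M₀x/EI  [x≤a] = 9·(4/5)/1000 = 9/1250 rad
Load 2 — point force P=-4 kN at a=4/3 m (b=L-a=8/3):
  θ_2 = -Px(2a-x)/(2EI)  [x≤a] = -(-4)·(4/5)·(2·(4/3)-(4/5))/(2·1000) = 28/9375 rad
Superposition: θ = Σ θ_i = 191/18750 rad ≈ 0.010187 rad

θ(4/5) = 191/18750 rad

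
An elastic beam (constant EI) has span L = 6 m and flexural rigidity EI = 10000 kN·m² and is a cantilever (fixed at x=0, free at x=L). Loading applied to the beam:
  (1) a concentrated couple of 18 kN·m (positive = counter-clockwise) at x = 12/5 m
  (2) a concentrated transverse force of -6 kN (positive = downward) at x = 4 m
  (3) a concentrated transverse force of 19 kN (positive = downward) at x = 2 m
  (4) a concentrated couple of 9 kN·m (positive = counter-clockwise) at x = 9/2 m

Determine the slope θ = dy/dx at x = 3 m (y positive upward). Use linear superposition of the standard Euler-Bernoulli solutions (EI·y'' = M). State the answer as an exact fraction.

θ(3) = 193/25000 rad

Load 1 — applied couple M₀=18 kN·m at a=12/5 m (b=L-a=18/5):
  θ_1 = M₀a/EI  [x>a] = 18·(12/5)/10000 = 27/6250 rad
Load 2 — point force P=-6 kN at a=4 m (b=L-a=2):
  θ_2 = -Px(2a-x)/(2EI)  [x≤a] = -(-6)·3·(2·4-3)/(2·10000) = 9/2000 rad
Load 3 — point force P=19 kN at a=2 m (b=L-a=4):
  θ_3 = -Pa²/(2EI)  [x>a] = -19·2²/(2·10000) = -19/5000 rad
Load 4 — applied couple M₀=9 kN·m at a=9/2 m (b=L-a=3/2):
  θ_4 = M₀x/EI  [x≤a] = 9·3/10000 = 27/10000 rad
Superposition: θ = Σ θ_i = 193/25000 rad ≈ 0.007720 rad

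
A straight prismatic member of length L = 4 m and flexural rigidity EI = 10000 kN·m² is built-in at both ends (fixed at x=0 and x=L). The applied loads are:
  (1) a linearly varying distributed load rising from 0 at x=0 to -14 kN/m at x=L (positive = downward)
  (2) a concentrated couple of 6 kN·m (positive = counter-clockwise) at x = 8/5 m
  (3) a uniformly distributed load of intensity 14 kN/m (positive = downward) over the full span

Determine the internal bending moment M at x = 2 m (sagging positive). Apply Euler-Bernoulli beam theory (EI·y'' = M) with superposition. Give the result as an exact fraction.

M(2) = 34/15 kN·m

Load 1 — triangular load w₀=-14 kN/m (0→w₀ over full span):
  M_1 = 3w₀Lx/20 - w₀L²/30 - w₀x³/(6L) = 3·(-14)·4·2/20 - (-14)·4²/30 - (-14)·2³/(6·4) = -14/3 kN·m
Load 2 — applied couple M₀=6 kN·m at a=8/5 m (b=L-a=12/5):
  M_2 = R_Ax - M_A - M₀  [x>a] with R_A=54/25, M_A=18/25 = (54/25)·2 - (18/25) - 6 = -12/5 kN·m
Load 3 — uniform load w=14 kN/m over full span:
  M_3 = wLx/2 - wL²/12 - wx²/2 = 14·4·2/2 - 14·4²/12 - 14·2²/2 = 28/3 kN·m
Superposition: M = Σ M_i = 34/15 kN·m ≈ 2.266667 kN·m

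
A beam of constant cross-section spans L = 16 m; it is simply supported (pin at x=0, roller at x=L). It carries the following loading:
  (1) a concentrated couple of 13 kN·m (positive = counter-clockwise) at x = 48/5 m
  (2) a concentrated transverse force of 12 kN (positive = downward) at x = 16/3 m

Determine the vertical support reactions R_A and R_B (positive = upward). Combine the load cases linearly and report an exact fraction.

Load 1 — applied couple M₀=13 kN·m at a=48/5 m (b=L-a=32/5):
  R_A = M₀/L = 13/16 kN
  R_B = -M₀/L = -13/16 kN
Load 2 — point force P=12 kN at a=16/3 m (b=L-a=32/3):
  R_A = Pb/L = 12·(32/3)/16 = 8 kN
  R_B = Pa/L = 12·(16/3)/16 = 4 kN
Superposition: R_A = 141/16 kN, R_B = 51/16 kN

R_A = 141/16 kN, R_B = 51/16 kN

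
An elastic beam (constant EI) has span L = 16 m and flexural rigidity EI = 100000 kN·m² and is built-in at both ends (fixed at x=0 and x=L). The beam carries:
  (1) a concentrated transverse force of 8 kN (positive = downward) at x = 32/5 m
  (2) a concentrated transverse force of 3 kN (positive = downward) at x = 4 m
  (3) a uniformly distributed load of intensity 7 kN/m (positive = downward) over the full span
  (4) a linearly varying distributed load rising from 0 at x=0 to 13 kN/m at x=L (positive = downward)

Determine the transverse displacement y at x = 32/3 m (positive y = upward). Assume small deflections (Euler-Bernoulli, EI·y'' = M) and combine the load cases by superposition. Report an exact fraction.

y(32/3) = -5702687/284765625 m

Load 1 — point force P=8 kN at a=32/5 m (b=L-a=48/5):
  y_1 = -Pa²(L-x)²(3bL-(3b+a)(L-x))/(6L³EI)  [x>a] = -8·(32/5)²·(16-(32/3))²·(3·(48/5)·16-(3·(48/5)+(32/5))·(16-(32/3)))/(6·16³·100000) = -32768/31640625 m
Load 2 — point force P=3 kN at a=4 m (b=L-a=12):
  y_2 = -Pa²(L-x)²(3bL-(3b+a)(L-x))/(6L³EI)  [x>a] = -3·4²·(16-(32/3))²·(3·12·16-(3·12+4)·(16-(32/3)))/(6·16³·100000) = -17/84375 m
Load 3 — uniform load w=7 kN/m over full span:
  y_3 = -wx²(L-x)²/(24EI) = -7·(32/3)²·(16-(32/3))²/(24·100000) = -7168/759375 m
Load 4 — triangular load w₀=13 kN/m (0→w₀ over full span):
  y_4 = -w₀x²(L-x)²(x+2L)/(120LEI) = -13·(32/3)²·(16-(32/3))²·((32/3)+2·16)/(120·16·100000) = -106496/11390625 m
Superposition: y = Σ y_i = -5702687/284765625 m ≈ -0.020026 m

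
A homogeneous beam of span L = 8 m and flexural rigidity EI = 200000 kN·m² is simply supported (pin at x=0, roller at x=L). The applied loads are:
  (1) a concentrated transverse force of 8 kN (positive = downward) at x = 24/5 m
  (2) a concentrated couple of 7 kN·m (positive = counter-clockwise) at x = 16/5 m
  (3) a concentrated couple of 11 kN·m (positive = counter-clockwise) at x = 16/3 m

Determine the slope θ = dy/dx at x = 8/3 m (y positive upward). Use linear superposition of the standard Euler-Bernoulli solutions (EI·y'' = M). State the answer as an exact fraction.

θ(8/3) = -859/9375000 rad

Load 1 — point force P=8 kN at a=24/5 m (b=L-a=16/5):
  θ_1 = -Pb(L²-b²-3x²)/(6LEI)  [x≤a] = -8·(16/5)·(8²-(16/5)²-3·(8/3)²)/(6·8·200000) = -304/3515625 rad
Load 2 — applied couple M₀=7 kN·m at a=16/5 m (b=L-a=24/5):
  θ_2 = (M₀x²/(2L)+C₁)/EI  [x≤a] with C₁=M₀(3b²-L²)/(6L)=56/75 = (7·(8/3)²/(2·8)+(56/75))/200000 = 217/11250000 rad
Load 3 — applied couple M₀=11 kN·m at a=16/3 m (b=L-a=8/3):
  θ_3 = (M₀x²/(2L)+C₁)/EI  [x≤a] with C₁=M₀(3b²-L²)/(6L)=-88/9 = (11·(8/3)²/(2·8)+(-88/9))/200000 = -11/450000 rad
Superposition: θ = Σ θ_i = -859/9375000 rad ≈ -0.000092 rad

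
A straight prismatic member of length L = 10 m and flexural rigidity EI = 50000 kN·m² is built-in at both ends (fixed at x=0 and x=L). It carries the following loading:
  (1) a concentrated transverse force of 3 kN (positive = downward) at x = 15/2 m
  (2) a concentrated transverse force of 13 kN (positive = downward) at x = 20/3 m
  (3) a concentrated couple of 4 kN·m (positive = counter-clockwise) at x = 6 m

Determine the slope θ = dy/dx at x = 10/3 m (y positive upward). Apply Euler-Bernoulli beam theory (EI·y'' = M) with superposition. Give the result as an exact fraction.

θ(10/3) = -80309/243000000 rad

Load 1 — point force P=3 kN at a=15/2 m (b=L-a=5/2):
  θ_1 = -Pb²x(2aL-(3a+b)x)/(2L³EI)  [x≤a] = -3·(5/2)²·(10/3)·(2·(15/2)·10-(3·(15/2)+(5/2))·(10/3))/(2·10³·50000) = -1/24000 rad
Load 2 — point force P=13 kN at a=20/3 m (b=L-a=10/3):
  θ_2 = -Pb²x(2aL-(3a+b)x)/(2L³EI)  [x≤a] = -13·(10/3)²·(10/3)·(2·(20/3)·10-(3·(20/3)+(10/3))·(10/3))/(2·10³·50000) = -13/48600 rad
Load 3 — applied couple M₀=4 kN·m at a=6 m (b=L-a=4):
  θ_3 = (R_Ax²/2 - M_Ax)/EI  [x≤a] with R_A=72/125, M_A=32/25 = ((72/125)·(10/3)²/2 - (32/25)·(10/3))/50000 = -1/46875 rad
Superposition: θ = Σ θ_i = -80309/243000000 rad ≈ -0.000330 rad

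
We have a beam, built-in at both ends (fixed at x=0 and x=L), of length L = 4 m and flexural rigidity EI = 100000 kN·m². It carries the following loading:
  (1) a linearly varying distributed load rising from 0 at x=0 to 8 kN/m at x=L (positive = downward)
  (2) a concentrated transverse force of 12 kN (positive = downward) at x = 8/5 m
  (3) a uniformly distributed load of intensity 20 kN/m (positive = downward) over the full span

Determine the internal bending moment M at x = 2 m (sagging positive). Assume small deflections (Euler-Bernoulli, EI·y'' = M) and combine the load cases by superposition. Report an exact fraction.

M(2) = 496/25 kN·m

Load 1 — triangular load w₀=8 kN/m (0→w₀ over full span):
  M_1 = 3w₀Lx/20 - w₀L²/30 - w₀x³/(6L) = 3·8·4·2/20 - 8·4²/30 - 8·2³/(6·4) = 8/3 kN·m
Load 2 — point force P=12 kN at a=8/5 m (b=L-a=12/5):
  M_2 = Pa²(a+3b)(L-x)/L³ - Pa²b/L²  [x>a] = 12·(8/5)²·((8/5)+3·(12/5))·(4-2)/4³ - 12·(8/5)²·(12/5)/4² = 96/25 kN·m
Load 3 — uniform load w=20 kN/m over full span:
  M_3 = wLx/2 - wL²/12 - wx²/2 = 20·4·2/2 - 20·4²/12 - 20·2²/2 = 40/3 kN·m
Superposition: M = Σ M_i = 496/25 kN·m ≈ 19.840000 kN·m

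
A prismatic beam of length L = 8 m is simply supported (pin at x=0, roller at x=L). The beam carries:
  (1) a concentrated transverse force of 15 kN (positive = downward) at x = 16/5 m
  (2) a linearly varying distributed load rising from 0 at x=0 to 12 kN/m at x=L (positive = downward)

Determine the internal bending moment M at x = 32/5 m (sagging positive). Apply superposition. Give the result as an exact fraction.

M(32/5) = 5808/125 kN·m

Load 1 — point force P=15 kN at a=16/5 m (b=L-a=24/5):
  M_1 = Pa(L-x)/L  [x>a] = 15·(16/5)·(8-(32/5))/8 = 48/5 kN·m
Load 2 — triangular load w₀=12 kN/m (0→w₀ over full span):
  M_2 = w₀Lx/6 - w₀x³/(6L) = 12·8·(32/5)/6 - 12·(32/5)³/(6·8) = 4608/125 kN·m
Superposition: M = Σ M_i = 5808/125 kN·m ≈ 46.464000 kN·m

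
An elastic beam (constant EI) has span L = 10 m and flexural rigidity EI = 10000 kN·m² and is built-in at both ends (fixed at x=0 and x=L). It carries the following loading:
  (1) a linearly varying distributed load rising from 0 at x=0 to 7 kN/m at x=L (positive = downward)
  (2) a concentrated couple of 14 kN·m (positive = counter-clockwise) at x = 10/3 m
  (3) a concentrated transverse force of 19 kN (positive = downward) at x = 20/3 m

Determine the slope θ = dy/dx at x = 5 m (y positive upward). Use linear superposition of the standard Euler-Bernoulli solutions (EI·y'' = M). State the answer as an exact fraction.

θ(5) = -43/34560 rad

Load 1 — triangular load w₀=7 kN/m (0→w₀ over full span):
  θ_1 = -w₀(2x(L-x)(L-2x)(x+2L)+x²(L-x)²)/(120LEI) = -7·(2·5·(10-5)·(10-2·5)·(5+2·10)+5²·(10-5)²)/(120·10·10000) = -7/19200 rad
Load 2 — applied couple M₀=14 kN·m at a=10/3 m (b=L-a=20/3):
  θ_2 = (R_Ax²/2 - M_Ax - M₀(x-a))/EI  [x>a] with R_A=28/15, M_A=0 = ((28/15)·5²/2 - 0·5 - 14·(5-(10/3)))/10000 = 0 rad
Load 3 — point force P=19 kN at a=20/3 m (b=L-a=10/3):
  θ_3 = -Pb²x(2aL-(3a+b)x)/(2L³EI)  [x≤a] = -19·(10/3)²·5·(2·(20/3)·10-(3·(20/3)+(10/3))·5)/(2·10³·10000) = -19/21600 rad
Superposition: θ = Σ θ_i = -43/34560 rad ≈ -0.001244 rad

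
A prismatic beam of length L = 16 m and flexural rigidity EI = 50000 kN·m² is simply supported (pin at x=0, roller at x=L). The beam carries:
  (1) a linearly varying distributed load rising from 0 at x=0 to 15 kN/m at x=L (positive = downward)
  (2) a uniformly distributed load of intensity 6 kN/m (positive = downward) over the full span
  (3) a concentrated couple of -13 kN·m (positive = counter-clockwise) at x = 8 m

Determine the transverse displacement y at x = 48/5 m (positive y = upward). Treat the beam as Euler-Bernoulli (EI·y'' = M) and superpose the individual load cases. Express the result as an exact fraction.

Load 1 — triangular load w₀=15 kN/m (0→w₀ over full span):
  y_1 = -w₀x(7L⁴-10L²x²+3x⁴)/(360LEI) = -15·(48/5)·(7·16⁴-10·16²·(48/5)²+3·(48/5)⁴)/(360·16·50000) = -1212416/9765625 m
Load 2 — uniform load w=6 kN/m over full span:
  y_2 = -wx(L³-2Lx²+x³)/(24EI) = -6·(48/5)·(16³-2·16·(48/5)²+(48/5)³)/(24·50000) = -190464/1953125 m
Load 3 — applied couple M₀=-13 kN·m at a=8 m (b=L-a=8):
  y_3 = (M₀x³/(6L)-M₀(x-a)²/2+C₁x)/EI  [x>a] with C₁=M₀(3b²-L²)/(6L)=26/3 = ((-13)·(48/5)³/(6·16)-(-13)·((48/5)-8)²/2+(26/3)·(48/5))/50000 = -156/390625 m
Superposition: y = Σ y_i = -2168636/9765625 m ≈ -0.222068 m

y(48/5) = -2168636/9765625 m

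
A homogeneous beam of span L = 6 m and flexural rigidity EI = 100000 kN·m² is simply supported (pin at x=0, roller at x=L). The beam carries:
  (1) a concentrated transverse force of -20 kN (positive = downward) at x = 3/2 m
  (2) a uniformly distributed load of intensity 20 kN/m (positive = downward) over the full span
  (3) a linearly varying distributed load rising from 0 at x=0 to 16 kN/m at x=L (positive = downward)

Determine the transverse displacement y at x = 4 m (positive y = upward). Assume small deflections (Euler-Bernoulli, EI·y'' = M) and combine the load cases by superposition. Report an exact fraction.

y(4) = -13127/3600000 m

Load 1 — point force P=-20 kN at a=3/2 m (b=L-a=9/2):
  y_1 = -Pa(L-x)(2Lx-a²-x²)/(6LEI)  [x>a] = -(-20)·(3/2)·(6-4)·(2·6·4-(3/2)²-4²)/(6·6·100000) = 119/240000 m
Load 2 — uniform load w=20 kN/m over full span:
  y_2 = -wx(L³-2Lx²+x³)/(24EI) = -20·4·(6³-2·6·4²+4³)/(24·100000) = -11/3750 m
Load 3 — triangular load w₀=16 kN/m (0→w₀ over full span):
  y_3 = -w₀x(7L⁴-10L²x²+3x⁴)/(360LEI) = -16·4·(7·6⁴-10·6²·4²+3·4⁴)/(360·6·100000) = -34/28125 m
Superposition: y = Σ y_i = -13127/3600000 m ≈ -0.003646 m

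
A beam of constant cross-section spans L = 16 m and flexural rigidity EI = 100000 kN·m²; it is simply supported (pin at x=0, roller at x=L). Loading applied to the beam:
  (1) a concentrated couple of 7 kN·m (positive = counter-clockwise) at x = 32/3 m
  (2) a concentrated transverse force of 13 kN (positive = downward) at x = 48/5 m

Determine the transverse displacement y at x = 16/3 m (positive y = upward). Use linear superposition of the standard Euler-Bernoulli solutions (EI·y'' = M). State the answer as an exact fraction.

y(16/3) = -290396/31640625 m

Load 1 — applied couple M₀=7 kN·m at a=32/3 m (b=L-a=16/3):
  y_1 = (M₀x³/(6L)+C₁x)/EI  [x≤a] with C₁=M₀(3b²-L²)/(6L)=-112/9 = (7·(16/3)³/(6·16)+(-112/9)·(16/3))/100000 = -28/50625 m
Load 2 — point force P=13 kN at a=48/5 m (b=L-a=32/5):
  y_2 = -Pbx(L²-b²-x²)/(6LEI)  [x≤a] = -13·(32/5)·(16/3)·(16²-(32/5)²-(16/3)²)/(6·16·100000) = -272896/31640625 m
Superposition: y = Σ y_i = -290396/31640625 m ≈ -0.009178 m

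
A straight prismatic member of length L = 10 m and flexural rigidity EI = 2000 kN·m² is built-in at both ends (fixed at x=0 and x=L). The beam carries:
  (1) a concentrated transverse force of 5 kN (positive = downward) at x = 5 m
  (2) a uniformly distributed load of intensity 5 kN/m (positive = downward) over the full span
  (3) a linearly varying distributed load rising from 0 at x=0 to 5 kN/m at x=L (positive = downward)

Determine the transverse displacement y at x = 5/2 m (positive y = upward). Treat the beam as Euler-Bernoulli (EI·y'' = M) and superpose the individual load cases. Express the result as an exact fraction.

y(5/2) = -1465/24576 m

Load 1 — point force P=5 kN at a=5 m (b=L-a=5):
  y_1 = -Pb²x²(3aL-(3a+b)x)/(6L³EI)  [x≤a] = -5·5²·(5/2)²·(3·5·10-(3·5+5)·(5/2))/(6·10³·2000) = -5/768 m
Load 2 — uniform load w=5 kN/m over full span:
  y_2 = -wx²(L-x)²/(24EI) = -5·(5/2)²·(10-(5/2))²/(24·2000) = -75/2048 m
Load 3 — triangular load w₀=5 kN/m (0→w₀ over full span):
  y_3 = -w₀x²(L-x)²(x+2L)/(120LEI) = -5·(5/2)²·(10-(5/2))²·((5/2)+2·10)/(120·10·2000) = -135/8192 m
Superposition: y = Σ y_i = -1465/24576 m ≈ -0.059611 m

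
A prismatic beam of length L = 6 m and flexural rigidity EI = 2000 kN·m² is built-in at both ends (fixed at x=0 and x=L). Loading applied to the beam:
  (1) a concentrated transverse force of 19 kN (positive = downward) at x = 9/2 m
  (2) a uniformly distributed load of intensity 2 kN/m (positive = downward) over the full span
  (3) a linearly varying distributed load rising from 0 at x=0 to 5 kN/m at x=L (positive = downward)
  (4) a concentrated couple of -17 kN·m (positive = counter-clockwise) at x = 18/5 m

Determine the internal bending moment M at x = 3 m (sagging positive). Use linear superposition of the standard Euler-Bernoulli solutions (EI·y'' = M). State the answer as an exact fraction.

Load 1 — point force P=19 kN at a=9/2 m (b=L-a=3/2):
  M_1 = Pb²(3a+b)x/L³ - Pab²/L²  [x≤a] = 19·(3/2)²·(3·(9/2)+(3/2))·3/6³ - 19·(9/2)·(3/2)²/6² = 57/16 kN·m
Load 2 — uniform load w=2 kN/m over full span:
  M_2 = wLx/2 - wL²/12 - wx²/2 = 2·6·3/2 - 2·6²/12 - 2·3²/2 = 3 kN·m
Load 3 — triangular load w₀=5 kN/m (0→w₀ over full span):
  M_3 = 3w₀Lx/20 - w₀L²/30 - w₀x³/(6L) = 3·5·6·3/20 - 5·6²/30 - 5·3³/(6·6) = 15/4 kN·m
Load 4 — applied couple M₀=-17 kN·m at a=18/5 m (b=L-a=12/5):
  M_4 = R_Ax - M_A  [x≤a] with R_A=-102/25, M_A=-136/25 = (-102/25)·3 - (-136/25) = -34/5 kN·m
Superposition: M = Σ M_i = 281/80 kN·m ≈ 3.512500 kN·m

M(3) = 281/80 kN·m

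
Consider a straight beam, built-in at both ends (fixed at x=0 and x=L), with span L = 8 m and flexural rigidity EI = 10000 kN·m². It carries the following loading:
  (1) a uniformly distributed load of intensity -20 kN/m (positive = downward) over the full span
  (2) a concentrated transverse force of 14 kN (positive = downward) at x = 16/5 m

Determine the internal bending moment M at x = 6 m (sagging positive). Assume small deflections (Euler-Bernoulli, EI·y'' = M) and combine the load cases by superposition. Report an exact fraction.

M(6) = -5336/375 kN·m

Load 1 — uniform load w=-20 kN/m over full span:
  M_1 = wLx/2 - wL²/12 - wx²/2 = (-20)·8·6/2 - (-20)·8²/12 - (-20)·6²/2 = -40/3 kN·m
Load 2 — point force P=14 kN at a=16/5 m (b=L-a=24/5):
  M_2 = Pa²(a+3b)(L-x)/L³ - Pa²b/L²  [x>a] = 14·(16/5)²·((16/5)+3·(24/5))·(8-6)/8³ - 14·(16/5)²·(24/5)/8² = -112/125 kN·m
Superposition: M = Σ M_i = -5336/375 kN·m ≈ -14.229333 kN·m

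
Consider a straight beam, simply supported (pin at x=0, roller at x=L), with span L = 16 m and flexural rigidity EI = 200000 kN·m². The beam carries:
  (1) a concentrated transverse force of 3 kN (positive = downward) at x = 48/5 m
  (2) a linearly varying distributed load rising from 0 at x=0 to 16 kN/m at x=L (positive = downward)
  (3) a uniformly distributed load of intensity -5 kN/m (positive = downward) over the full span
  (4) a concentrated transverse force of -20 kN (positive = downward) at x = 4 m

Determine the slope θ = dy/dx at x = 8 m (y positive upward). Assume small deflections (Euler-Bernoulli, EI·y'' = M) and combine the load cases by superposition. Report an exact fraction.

θ(8) = -17473/28125000 rad

Load 1 — point force P=3 kN at a=48/5 m (b=L-a=32/5):
  θ_1 = -Pb(L²-b²-3x²)/(6LEI)  [x≤a] = -3·(32/5)·(16²-(32/5)²-3·8²)/(6·16·200000) = -9/390625 rad
Load 2 — triangular load w₀=16 kN/m (0→w₀ over full span):
  θ_2 = -w₀(7L⁴-30L²x²+15x⁴)/(360LEI) = -16·(7·16⁴-30·16²·8²+15·8⁴)/(360·16·200000) = -56/140625 rad
Load 3 — uniform load w=-5 kN/m over full span:
  θ_3 = -w(L³-6Lx²+4x³)/(24EI) = -(-5)·(16³-6·16·8²+4·8³)/(24·200000) = 0 rad
Load 4 — point force P=-20 kN at a=4 m (b=L-a=12):
  θ_4 = -Pa(2L²-6Lx+3x²+a²)/(6LEI)  [x>a] = -(-20)·4·(2·16²-6·16·8+3·8²+4²)/(6·16·200000) = -1/5000 rad
Superposition: θ = Σ θ_i = -17473/28125000 rad ≈ -0.000621 rad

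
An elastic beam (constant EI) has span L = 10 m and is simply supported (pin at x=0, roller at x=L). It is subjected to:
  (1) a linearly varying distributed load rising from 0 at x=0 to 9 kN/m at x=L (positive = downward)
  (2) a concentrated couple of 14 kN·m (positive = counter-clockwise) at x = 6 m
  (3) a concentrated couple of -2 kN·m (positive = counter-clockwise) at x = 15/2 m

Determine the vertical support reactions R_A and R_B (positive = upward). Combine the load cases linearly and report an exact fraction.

R_A = 81/5 kN, R_B = 144/5 kN

Load 1 — triangular load w₀=9 kN/m (0→w₀ over full span):
  R_A = w₀L/6 = 9·10/6 = 15 kN
  R_B = w₀L/3 = 9·10/3 = 30 kN
Load 2 — applied couple M₀=14 kN·m at a=6 m (b=L-a=4):
  R_A = M₀/L = 14/10 = 7/5 kN
  R_B = -M₀/L = -14/10 = -7/5 kN
Load 3 — applied couple M₀=-2 kN·m at a=15/2 m (b=L-a=5/2):
  R_A = M₀/L = (-2)/10 = -1/5 kN
  R_B = -M₀/L = -(-2)/10 = 1/5 kN
Superposition: R_A = 81/5 kN, R_B = 144/5 kN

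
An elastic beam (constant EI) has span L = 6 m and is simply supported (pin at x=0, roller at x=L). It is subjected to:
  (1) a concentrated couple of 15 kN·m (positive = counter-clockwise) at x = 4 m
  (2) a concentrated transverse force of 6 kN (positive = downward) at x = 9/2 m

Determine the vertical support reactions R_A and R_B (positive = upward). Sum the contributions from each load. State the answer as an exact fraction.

R_A = 4 kN, R_B = 2 kN

Load 1 — applied couple M₀=15 kN·m at a=4 m (b=L-a=2):
  R_A = M₀/L = 15/6 = 5/2 kN
  R_B = -M₀/L = -15/6 = -5/2 kN
Load 2 — point force P=6 kN at a=9/2 m (b=L-a=3/2):
  R_A = Pb/L = 6·(3/2)/6 = 3/2 kN
  R_B = Pa/L = 6·(9/2)/6 = 9/2 kN
Superposition: R_A = 4 kN, R_B = 2 kN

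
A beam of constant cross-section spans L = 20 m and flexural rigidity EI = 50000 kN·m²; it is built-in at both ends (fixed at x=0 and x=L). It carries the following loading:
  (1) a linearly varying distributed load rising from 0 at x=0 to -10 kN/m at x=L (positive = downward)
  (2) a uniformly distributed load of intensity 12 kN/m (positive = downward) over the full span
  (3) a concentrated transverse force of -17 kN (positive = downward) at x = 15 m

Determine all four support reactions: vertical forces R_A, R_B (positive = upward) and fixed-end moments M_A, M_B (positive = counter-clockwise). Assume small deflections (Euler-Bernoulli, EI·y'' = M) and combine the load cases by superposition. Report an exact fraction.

Load 1 — triangular load w₀=-10 kN/m (0→w₀ over full span):
  R_A = 3w₀L/20 = 3·(-10)·20/20 = -30 kN
  M_A = w₀L²/30 = (-10)·20²/30 = -400/3 kN·m
  R_B = 7w₀L/20 = 7·(-10)·20/20 = -70 kN
  M_B = -w₀L²/20 = -(-10)·20²/20 = 200 kN·m
Load 2 — uniform load w=12 kN/m over full span:
  R_A = wL/2 = 12·20/2 = 120 kN
  M_A = wL²/12 = 12·20²/12 = 400 kN·m
  R_B = wL/2 = 12·20/2 = 120 kN
  M_B = -wL²/12 = -12·20²/12 = -400 kN·m
Load 3 — point force P=-17 kN at a=15 m (b=L-a=5):
  R_A = Pb²(3a+b)/L³ = (-17)·5²·(3·15+5)/20³ = -85/32 kN
  M_A = Pab²/L² = (-17)·15·5²/20² = -255/16 kN·m
  R_B = Pa²(a+3b)/L³ = (-17)·15²·(15+3·5)/20³ = -459/32 kN
  M_B = -Pa²b/L² = -(-17)·15²·5/20² = 765/16 kN·m
Superposition: R_A = 2795/32 kN, M_A = 12035/48 kN·m, R_B = 1141/32 kN, M_B = -2435/16 kN·m

R_A = 2795/32 kN, M_A = 12035/48 kN·m, R_B = 1141/32 kN, M_B = -2435/16 kN·m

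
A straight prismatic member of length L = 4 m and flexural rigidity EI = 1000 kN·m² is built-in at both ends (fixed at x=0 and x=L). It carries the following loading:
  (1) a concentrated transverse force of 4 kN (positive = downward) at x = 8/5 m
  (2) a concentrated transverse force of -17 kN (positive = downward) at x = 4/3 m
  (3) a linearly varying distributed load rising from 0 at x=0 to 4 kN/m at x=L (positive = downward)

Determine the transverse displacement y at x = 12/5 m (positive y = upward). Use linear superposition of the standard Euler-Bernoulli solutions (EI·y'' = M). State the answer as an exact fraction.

Load 1 — point force P=4 kN at a=8/5 m (b=L-a=12/5):
  y_1 = -Pa²(L-x)²(3bL-(3b+a)(L-x))/(6L³EI)  [x>a] = -4·(8/5)²·(4-(12/5))²·(3·(12/5)·4-(3·(12/5)+(8/5))·(4-(12/5)))/(6·4³·1000) = -5888/5859375 m
Load 2 — point force P=-17 kN at a=4/3 m (b=L-a=8/3):
  y_2 = -Pa²(L-x)²(3bL-(3b+a)(L-x))/(6L³EI)  [x>a] = -(-17)·(4/3)²·(4-(12/5))²·(3·(8/3)·4-(3·(8/3)+(4/3))·(4-(12/5)))/(6·4³·1000) = 4352/1265625 m
Load 3 — triangular load w₀=4 kN/m (0→w₀ over full span):
  y_3 = -w₀x²(L-x)²(x+2L)/(120LEI) = -4·(12/5)²·(4-(12/5))²·((12/5)+2·4)/(120·4·1000) = -2496/1953125 m
Superposition: y = Σ y_i = 182848/158203125 m ≈ 0.001156 m

y(12/5) = 182848/158203125 m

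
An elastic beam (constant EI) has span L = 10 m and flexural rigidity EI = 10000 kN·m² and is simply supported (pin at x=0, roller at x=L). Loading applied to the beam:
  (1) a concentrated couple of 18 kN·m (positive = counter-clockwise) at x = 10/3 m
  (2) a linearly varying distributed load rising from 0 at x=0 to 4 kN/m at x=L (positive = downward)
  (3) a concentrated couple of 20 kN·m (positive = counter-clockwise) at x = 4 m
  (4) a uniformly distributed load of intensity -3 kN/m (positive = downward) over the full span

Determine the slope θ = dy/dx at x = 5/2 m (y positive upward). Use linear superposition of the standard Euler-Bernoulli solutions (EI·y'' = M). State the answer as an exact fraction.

θ(5/2) = 30461/5760000 rad

Load 1 — applied couple M₀=18 kN·m at a=10/3 m (b=L-a=20/3):
  θ_1 = (M₀x²/(2L)+C₁)/EI  [x≤a] with C₁=M₀(3b²-L²)/(6L)=10 = (18·(5/2)²/(2·10)+10)/10000 = 1/640 rad
Load 2 — triangular load w₀=4 kN/m (0→w₀ over full span):
  θ_2 = -w₀(7L⁴-30L²x²+15x⁴)/(360LEI) = -4·(7·10⁴-30·10²·(5/2)²+15·(5/2)⁴)/(360·10·10000) = -1327/230400 rad
Load 3 — applied couple M₀=20 kN·m at a=4 m (b=L-a=6):
  θ_3 = (M₀x²/(2L)+C₁)/EI  [x≤a] with C₁=M₀(3b²-L²)/(6L)=8/3 = (20·(5/2)²/(2·10)+(8/3))/10000 = 107/120000 rad
Load 4 — uniform load w=-3 kN/m over full span:
  θ_4 = -w(L³-6Lx²+4x³)/(24EI) = -(-3)·(10³-6·10·(5/2)²+4·(5/2)³)/(24·10000) = 11/1280 rad
Superposition: θ = Σ θ_i = 30461/5760000 rad ≈ 0.005288 rad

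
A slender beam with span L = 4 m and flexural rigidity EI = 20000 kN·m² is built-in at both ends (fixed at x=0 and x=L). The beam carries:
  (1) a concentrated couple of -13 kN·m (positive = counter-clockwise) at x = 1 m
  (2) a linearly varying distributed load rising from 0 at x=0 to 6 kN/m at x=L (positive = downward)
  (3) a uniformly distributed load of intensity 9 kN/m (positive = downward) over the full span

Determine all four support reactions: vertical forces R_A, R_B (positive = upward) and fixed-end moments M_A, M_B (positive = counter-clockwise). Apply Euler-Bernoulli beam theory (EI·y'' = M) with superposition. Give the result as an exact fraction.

Load 1 — applied couple M₀=-13 kN·m at a=1 m (b=L-a=3):
  R_A = 6M₀ab/L³ = 6·(-13)·1·3/4³ = -117/32 kN
  M_A = M₀b(2a-b)/L² = (-13)·3·(2·1-3)/4² = 39/16 kN·m
  R_B = -6M₀ab/L³ = -6·(-13)·1·3/4³ = 117/32 kN
  M_B = M₀a(2b-a)/L² = (-13)·1·(2·3-1)/4² = -65/16 kN·m
Load 2 — triangular load w₀=6 kN/m (0→w₀ over full span):
  R_A = 3w₀L/20 = 3·6·4/20 = 18/5 kN
  M_A = w₀L²/30 = 6·4²/30 = 16/5 kN·m
  R_B = 7w₀L/20 = 7·6·4/20 = 42/5 kN
  M_B = -w₀L²/20 = -6·4²/20 = -24/5 kN·m
Load 3 — uniform load w=9 kN/m over full span:
  R_A = wL/2 = 9·4/2 = 18 kN
  M_A = wL²/12 = 9·4²/12 = 12 kN·m
  R_B = wL/2 = 9·4/2 = 18 kN
  M_B = -wL²/12 = -9·4²/12 = -12 kN·m
Superposition: R_A = 2871/160 kN, M_A = 1411/80 kN·m, R_B = 4809/160 kN, M_B = -1669/80 kN·m

R_A = 2871/160 kN, M_A = 1411/80 kN·m, R_B = 4809/160 kN, M_B = -1669/80 kN·m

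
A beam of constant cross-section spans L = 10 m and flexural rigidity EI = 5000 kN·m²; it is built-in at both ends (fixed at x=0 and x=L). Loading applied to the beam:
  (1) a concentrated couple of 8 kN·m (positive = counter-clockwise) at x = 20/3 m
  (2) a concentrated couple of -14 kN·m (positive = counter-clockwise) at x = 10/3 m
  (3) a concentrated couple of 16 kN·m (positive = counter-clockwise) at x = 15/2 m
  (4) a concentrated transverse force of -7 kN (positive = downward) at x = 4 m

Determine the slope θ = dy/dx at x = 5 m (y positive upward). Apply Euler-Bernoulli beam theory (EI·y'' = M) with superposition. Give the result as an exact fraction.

θ(5) = -53/50000 rad

Load 1 — applied couple M₀=8 kN·m at a=20/3 m (b=L-a=10/3):
  θ_1 = (R_Ax²/2 - M_Ax)/EI  [x≤a] with R_A=16/15, M_A=8/3 = ((16/15)·5²/2 - (8/3)·5)/5000 = 0 rad
Load 2 — applied couple M₀=-14 kN·m at a=10/3 m (b=L-a=20/3):
  θ_2 = (R_Ax²/2 - M_Ax - M₀(x-a))/EI  [x>a] with R_A=-28/15, M_A=0 = ((-28/15)·5²/2 - 0·5 - (-14)·(5-(10/3)))/5000 = 0 rad
Load 3 — applied couple M₀=16 kN·m at a=15/2 m (b=L-a=5/2):
  θ_3 = (R_Ax²/2 - M_Ax)/EI  [x≤a] with R_A=9/5, M_A=5 = ((9/5)·5²/2 - 5·5)/5000 = -1/2000 rad
Load 4 — point force P=-7 kN at a=4 m (b=L-a=6):
  θ_4 = Pa²(L-x)(2bL-(3b+a)(L-x))/(2L³EI)  [x>a] = (-7)·4²·(10-5)·(2·6·10-(3·6+4)·(10-5))/(2·10³·5000) = -7/12500 rad
Superposition: θ = Σ θ_i = -53/50000 rad ≈ -0.001060 rad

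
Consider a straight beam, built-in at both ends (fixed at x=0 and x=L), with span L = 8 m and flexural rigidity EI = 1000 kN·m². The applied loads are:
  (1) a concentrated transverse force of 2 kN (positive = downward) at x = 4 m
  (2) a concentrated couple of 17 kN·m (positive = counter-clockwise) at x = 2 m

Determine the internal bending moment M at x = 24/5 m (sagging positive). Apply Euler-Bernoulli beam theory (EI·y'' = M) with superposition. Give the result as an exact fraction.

M(24/5) = -91/80 kN·m

Load 1 — point force P=2 kN at a=4 m (b=L-a=4):
  M_1 = Pa²(a+3b)(L-x)/L³ - Pa²b/L²  [x>a] = 2·4²·(4+3·4)·(8-(24/5))/8³ - 2·4²·4/8² = 6/5 kN·m
Load 2 — applied couple M₀=17 kN·m at a=2 m (b=L-a=6):
  M_2 = R_Ax - M_A - M₀  [x>a] with R_A=153/64, M_A=-51/16 = (153/64)·(24/5) - (-51/16) - 17 = -187/80 kN·m
Superposition: M = Σ M_i = -91/80 kN·m ≈ -1.137500 kN·m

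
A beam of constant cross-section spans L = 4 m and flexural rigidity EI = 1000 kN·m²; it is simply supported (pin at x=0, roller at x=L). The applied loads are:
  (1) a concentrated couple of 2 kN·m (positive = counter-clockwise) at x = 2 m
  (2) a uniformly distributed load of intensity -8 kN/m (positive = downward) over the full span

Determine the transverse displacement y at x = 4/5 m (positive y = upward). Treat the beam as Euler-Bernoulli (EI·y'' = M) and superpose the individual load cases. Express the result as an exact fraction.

Load 1 — applied couple M₀=2 kN·m at a=2 m (b=L-a=2):
  y_1 = (M₀x³/(6L)+C₁x)/EI  [x≤a] with C₁=M₀(3b²-L²)/(6L)=-1/3 = (2·(4/5)³/(6·4)+(-1/3)·(4/5))/1000 = -7/31250 m
Load 2 — uniform load w=-8 kN/m over full span:
  y_2 = -wx(L³-2Lx²+x³)/(24EI) = -(-8)·(4/5)·(4³-2·4·(4/5)²+(4/5)³)/(24·1000) = 3712/234375 m
Superposition: y = Σ y_i = 7319/468750 m ≈ 0.015614 m

y(4/5) = 7319/468750 m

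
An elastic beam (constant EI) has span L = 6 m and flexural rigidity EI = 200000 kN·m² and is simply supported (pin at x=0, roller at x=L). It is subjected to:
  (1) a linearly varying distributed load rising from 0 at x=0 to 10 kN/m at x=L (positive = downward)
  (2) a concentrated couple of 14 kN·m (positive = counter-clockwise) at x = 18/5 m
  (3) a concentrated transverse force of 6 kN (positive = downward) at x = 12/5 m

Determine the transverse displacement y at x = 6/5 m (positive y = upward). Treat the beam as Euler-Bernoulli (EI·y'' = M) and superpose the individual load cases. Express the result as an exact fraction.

Load 1 — triangular load w₀=10 kN/m (0→w₀ over full span):
  y_1 = -w₀x(7L⁴-10L²x²+3x⁴)/(360LEI) = -10·(6/5)·(7·6⁴-10·6²·(6/5)²+3·(6/5)⁴)/(360·6·200000) = -2322/9765625 m
Load 2 — applied couple M₀=14 kN·m at a=18/5 m (b=L-a=12/5):
  y_2 = (M₀x³/(6L)+C₁x)/EI  [x≤a] with C₁=M₀(3b²-L²)/(6L)=-182/25 = (14·(6/5)³/(6·6)+(-182/25)·(6/5))/200000 = -63/1562500 m
Load 3 — point force P=6 kN at a=12/5 m (b=L-a=18/5):
  y_3 = -Pbx(L²-b²-x²)/(6LEI)  [x≤a] = -6·(18/5)·(6/5)·(6²-(18/5)²-(6/5)²)/(6·6·200000) = -243/3125000 m
Superposition: y = Σ y_i = -27801/78125000 m ≈ -0.000356 m

y(6/5) = -27801/78125000 m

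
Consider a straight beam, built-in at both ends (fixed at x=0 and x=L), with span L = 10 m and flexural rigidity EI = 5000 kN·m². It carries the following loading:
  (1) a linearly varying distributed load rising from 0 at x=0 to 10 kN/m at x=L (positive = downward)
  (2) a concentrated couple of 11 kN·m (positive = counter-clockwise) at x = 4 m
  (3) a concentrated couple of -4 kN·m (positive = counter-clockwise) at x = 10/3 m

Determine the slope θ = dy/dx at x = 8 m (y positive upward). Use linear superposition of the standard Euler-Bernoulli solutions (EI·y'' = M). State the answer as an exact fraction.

θ(8) = 3787/468750 rad

Load 1 — triangular load w₀=10 kN/m (0→w₀ over full span):
  θ_1 = -w₀(2x(L-x)(L-2x)(x+2L)+x²(L-x)²)/(120LEI) = -10·(2·8·(10-8)·(10-2·8)·(8+2·10)+8²·(10-8)²)/(120·10·5000) = 16/1875 rad
Load 2 — applied couple M₀=11 kN·m at a=4 m (b=L-a=6):
  θ_2 = (R_Ax²/2 - M_Ax - M₀(x-a))/EI  [x>a] with R_A=198/125, M_A=33/25 = ((198/125)·8²/2 - (33/25)·8 - 11·(8-4))/5000 = -121/156250 rad
Load 3 — applied couple M₀=-4 kN·m at a=10/3 m (b=L-a=20/3):
  θ_3 = (R_Ax²/2 - M_Ax - M₀(x-a))/EI  [x>a] with R_A=-8/15, M_A=0 = ((-8/15)·8²/2 - 0·8 - (-4)·(8-(10/3)))/5000 = 1/3125 rad
Superposition: θ = Σ θ_i = 3787/468750 rad ≈ 0.008079 rad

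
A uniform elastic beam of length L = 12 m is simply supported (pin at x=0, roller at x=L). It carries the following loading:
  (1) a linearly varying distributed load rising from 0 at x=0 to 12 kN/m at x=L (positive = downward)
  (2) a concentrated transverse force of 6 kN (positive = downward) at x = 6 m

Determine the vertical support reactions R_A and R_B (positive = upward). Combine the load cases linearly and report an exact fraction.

Load 1 — triangular load w₀=12 kN/m (0→w₀ over full span):
  R_A = w₀L/6 = 12·12/6 = 24 kN
  R_B = w₀L/3 = 12·12/3 = 48 kN
Load 2 — point force P=6 kN at a=6 m (b=L-a=6):
  R_A = Pb/L = 6·6/12 = 3 kN
  R_B = Pa/L = 6·6/12 = 3 kN
Superposition: R_A = 27 kN, R_B = 51 kN

R_A = 27 kN, R_B = 51 kN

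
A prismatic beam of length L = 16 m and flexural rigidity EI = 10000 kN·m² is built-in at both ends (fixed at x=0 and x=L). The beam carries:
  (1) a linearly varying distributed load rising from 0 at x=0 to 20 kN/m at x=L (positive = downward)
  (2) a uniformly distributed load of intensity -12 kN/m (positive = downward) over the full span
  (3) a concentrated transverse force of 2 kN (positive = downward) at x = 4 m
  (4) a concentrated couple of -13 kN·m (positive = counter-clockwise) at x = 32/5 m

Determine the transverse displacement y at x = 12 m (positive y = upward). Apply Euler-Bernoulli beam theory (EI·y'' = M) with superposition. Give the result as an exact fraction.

y(12) = 499/75000 m

Load 1 — triangular load w₀=20 kN/m (0→w₀ over full span):
  y_1 = -w₀x²(L-x)²(x+2L)/(120LEI) = -20·12²·(16-12)²·(12+2·16)/(120·16·10000) = -66/625 m
Load 2 — uniform load w=-12 kN/m over full span:
  y_2 = -wx²(L-x)²/(24EI) = -(-12)·12²·(16-12)²/(24·10000) = 72/625 m
Load 3 — point force P=2 kN at a=4 m (b=L-a=12):
  y_3 = -Pa²(L-x)²(3bL-(3b+a)(L-x))/(6L³EI)  [x>a] = -2·4²·(16-12)²·(3·12·16-(3·12+4)·(16-12))/(6·16³·10000) = -13/15000 m
Load 4 — applied couple M₀=-13 kN·m at a=32/5 m (b=L-a=48/5):
  y_4 = (R_Ax³/6 - M_Ax²/2 - M₀(x-a)²/2)/EI  [x>a] with R_A=-117/100, M_A=-39/25 = ((-117/100)·12³/6 - (-39/25)·12²/2 - (-13)·(12-(32/5))²/2)/10000 = -13/6250 m
Superposition: y = Σ y_i = 499/75000 m ≈ 0.006653 m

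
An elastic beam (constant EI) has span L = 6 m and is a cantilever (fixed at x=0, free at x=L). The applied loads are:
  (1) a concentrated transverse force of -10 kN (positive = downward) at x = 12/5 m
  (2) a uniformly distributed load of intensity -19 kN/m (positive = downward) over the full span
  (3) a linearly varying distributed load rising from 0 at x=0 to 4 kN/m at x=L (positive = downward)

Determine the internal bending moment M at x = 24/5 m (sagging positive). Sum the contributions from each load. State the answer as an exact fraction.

Load 1 — point force P=-10 kN at a=12/5 m (b=L-a=18/5):
  M_1 = 0  [x>a] = 0 kN·m
Load 2 — uniform load w=-19 kN/m over full span:
  M_2 = -w(L-x)²/2 = -(-19)·(6-(24/5))²/2 = 342/25 kN·m
Load 3 — triangular load w₀=4 kN/m (0→w₀ over full span):
  M_3 = w₀Lx/2 - w₀L²/3 - w₀x³/(6L) = 4·6·(24/5)/2 - 4·6²/3 - 4·(24/5)³/(6·6) = -336/125 kN·m
Superposition: M = Σ M_i = 1374/125 kN·m ≈ 10.992000 kN·m

M(24/5) = 1374/125 kN·m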